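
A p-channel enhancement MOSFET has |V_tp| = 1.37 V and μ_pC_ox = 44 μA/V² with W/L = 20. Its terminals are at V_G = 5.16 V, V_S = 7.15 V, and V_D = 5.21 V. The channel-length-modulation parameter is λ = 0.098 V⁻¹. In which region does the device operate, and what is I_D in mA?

V_SG = V_S − V_G = 7.15 − 5.16 = 1.99 V; V_SD = V_S − V_D = 7.15 − 5.21 = 1.94 V.
k_p = μ_pC_ox · (W/L) = 0.88 mA/V².
V_ov = V_SG − |V_tp| = 1.99 − 1.37 = 0.62 V.
Since V_SD = 1.94 V ≥ V_ov = 0.62 V, the device is in saturation.
I_D = ½ k_p V_ov² (1 + λ V_SD) = 0.5 × 0.88 × 0.62² × (1 + 0.098 × 1.94) = 0.201 mA.

Saturation; I_D = 0.201 mA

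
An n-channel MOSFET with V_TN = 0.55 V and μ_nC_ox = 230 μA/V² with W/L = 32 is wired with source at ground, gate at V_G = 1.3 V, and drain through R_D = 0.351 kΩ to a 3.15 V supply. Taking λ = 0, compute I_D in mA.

V_GS = V_G = 1.3 V, so V_ov = 1.3 − 0.55 = 0.75 V.
k_n = μ_nC_ox · (W/L) = 7.36 mA/V².
Assume saturation: I_D = ½ k_n V_ov² = 0.5 × 7.36 × 0.75² = 2.07 mA, giving V_DS = V_DD − I_D R_D = 3.15 − 2.07 × 0.351 = 2.42 V.
V_DS = 2.42 V ≥ V_ov = 0.75 V, confirming saturation.

I_D = 2.07 mA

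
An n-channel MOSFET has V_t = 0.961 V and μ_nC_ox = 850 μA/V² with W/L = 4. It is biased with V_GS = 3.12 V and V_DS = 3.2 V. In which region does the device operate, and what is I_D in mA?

Saturation; I_D = 7.92 mA

k_n = μ_nC_ox · (W/L) = 3.4 mA/V².
V_ov = V_GS − V_t = 3.12 − 0.961 = 2.16 V.
Since V_DS = 3.2 V ≥ V_ov = 2.16 V, the device is in saturation.
I_D = ½ k_n V_ov² = 0.5 × 3.4 × 2.16² = 7.92 mA.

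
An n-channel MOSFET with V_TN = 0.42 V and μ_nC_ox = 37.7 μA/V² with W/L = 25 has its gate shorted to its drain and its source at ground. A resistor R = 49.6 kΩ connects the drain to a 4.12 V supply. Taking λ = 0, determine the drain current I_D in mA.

I_D = 0.0670 mA

With gate tied to drain, V_GS = V_DS ≥ V_GS − V_TN, so the device is in saturation.
k_n = μ_nC_ox · (W/L) = 0.9425 mA/V².
KCL at the drain: ½ k_n (V_GS − V_TN)² = (V_DD − V_GS)/R.
Let x = V_GS − 0.42. Then 23.4 x² + x − 3.7 = 0, giving x = 0.377 V (positive root), so V_GS = 0.797 V.
I_D = (V_DD − V_GS)/R = (4.12 − 0.797) / 49.6 = 0.067 mA.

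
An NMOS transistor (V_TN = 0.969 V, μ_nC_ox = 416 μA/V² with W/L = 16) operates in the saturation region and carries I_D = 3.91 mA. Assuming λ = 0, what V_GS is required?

k_n = μ_nC_ox · (W/L) = 6.656 mA/V².
In saturation I_D = ½ k_n (V_GS − V_TN)², so V_GS − V_TN = √(2 I_D / k_n) = √(2 × 3.91 / 6.656) = 1.08 V.
V_GS = 0.969 + 1.08 = 2.05 V.

V_GS = 2.05 V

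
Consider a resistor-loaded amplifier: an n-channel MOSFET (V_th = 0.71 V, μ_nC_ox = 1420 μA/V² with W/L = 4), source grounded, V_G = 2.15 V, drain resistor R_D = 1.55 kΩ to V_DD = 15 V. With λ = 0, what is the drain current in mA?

V_GS = V_G = 2.15 V, so V_ov = 2.15 − 0.71 = 1.44 V.
k_n = μ_nC_ox · (W/L) = 5.68 mA/V².
Assume saturation: I_D = ½ k_n V_ov² = 0.5 × 5.68 × 1.44² = 5.89 mA, giving V_DS = V_DD − I_D R_D = 15 − 5.89 × 1.55 = 5.87 V.
V_DS = 5.87 V ≥ V_ov = 1.44 V, confirming saturation.

I_D = 5.89 mA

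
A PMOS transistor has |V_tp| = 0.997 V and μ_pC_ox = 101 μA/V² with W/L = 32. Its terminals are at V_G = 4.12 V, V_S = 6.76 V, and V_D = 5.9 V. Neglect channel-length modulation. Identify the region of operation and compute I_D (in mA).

V_SG = V_S − V_G = 6.76 − 4.12 = 2.64 V; V_SD = V_S − V_D = 6.76 − 5.9 = 0.86 V.
k_p = μ_pC_ox · (W/L) = 3.232 mA/V².
V_ov = V_SG − |V_tp| = 2.64 − 0.997 = 1.64 V.
Since V_SD = 0.86 V < V_ov = 1.64 V, the device is in the triode region.
I_D = k_p [V_ov · V_SD − ½ V_SD²] = 3.232 × [1.64 × 0.86 − 0.5 × 0.86²] = 3.37 mA.

Triode; I_D = 3.37 mA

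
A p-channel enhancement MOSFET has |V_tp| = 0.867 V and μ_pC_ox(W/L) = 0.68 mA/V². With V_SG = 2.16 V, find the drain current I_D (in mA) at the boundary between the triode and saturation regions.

I_D = 0.568 mA

At the boundary V_SD = V_ov = V_SG − |V_tp| = 2.16 − 0.867 = 1.29 V.
I_D = ½ k_p V_ov² = 0.5 × 0.68 × 1.29² = 0.568 mA.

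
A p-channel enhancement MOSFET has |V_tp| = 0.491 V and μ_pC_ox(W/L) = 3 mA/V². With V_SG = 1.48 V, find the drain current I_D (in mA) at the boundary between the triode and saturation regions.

I_D = 1.47 mA

At the boundary V_SD = V_ov = V_SG − |V_tp| = 1.48 − 0.491 = 0.989 V.
I_D = ½ k_p V_ov² = 0.5 × 3 × 0.989² = 1.47 mA.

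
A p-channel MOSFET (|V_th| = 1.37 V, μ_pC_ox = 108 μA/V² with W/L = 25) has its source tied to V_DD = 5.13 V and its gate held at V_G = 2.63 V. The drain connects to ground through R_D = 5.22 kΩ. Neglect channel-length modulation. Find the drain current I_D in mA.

V_SG = V_DD − V_G = 5.13 − 2.63 = 2.5 V, so V_ov = 2.5 − 1.37 = 1.13 V.
k_p = μ_pC_ox · (W/L) = 2.7 mA/V².
Assume saturation: I_D = ½ k_p V_ov² = 0.5 × 2.7 × 1.13² = 1.72 mA, giving V_SD = V_DD − I_D R_D = 5.13 − 1.72 × 5.22 = -3.87 V.
But -3.87 V < V_ov = 1.13 V, so the device is actually in triode.
In triode I_D = k_p[V_ov V_SD − ½ V_SD²] and I_D = (V_DD − V_SD)/R_D. Equating: 7.05 V_SD² − 16.93 V_SD + 5.13 = 0, giving V_SD = 0.356 V (the root below V_ov).
I_D = (5.13 − 0.356) / 5.22 = 0.915 mA.

I_D = 0.915 mA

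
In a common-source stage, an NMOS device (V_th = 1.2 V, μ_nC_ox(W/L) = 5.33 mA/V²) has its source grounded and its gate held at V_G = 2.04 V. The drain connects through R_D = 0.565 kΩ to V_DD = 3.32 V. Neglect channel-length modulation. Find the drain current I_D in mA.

V_GS = V_G = 2.04 V, so V_ov = 2.04 − 1.2 = 0.84 V.
Assume saturation: I_D = ½ k_n V_ov² = 0.5 × 5.33 × 0.84² = 1.88 mA, giving V_DS = V_DD − I_D R_D = 3.32 − 1.88 × 0.565 = 2.26 V.
V_DS = 2.26 V ≥ V_ov = 0.84 V, confirming saturation.

I_D = 1.88 mA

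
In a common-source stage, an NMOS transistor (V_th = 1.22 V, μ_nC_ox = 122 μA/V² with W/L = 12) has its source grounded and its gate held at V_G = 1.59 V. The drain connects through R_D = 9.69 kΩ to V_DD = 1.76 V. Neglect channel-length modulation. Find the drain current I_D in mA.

V_GS = V_G = 1.59 V, so V_ov = 1.59 − 1.22 = 0.37 V.
k_n = μ_nC_ox · (W/L) = 1.464 mA/V².
Assume saturation: I_D = ½ k_n V_ov² = 0.5 × 1.464 × 0.37² = 0.1 mA, giving V_DS = V_DD − I_D R_D = 1.76 − 0.1 × 9.69 = 0.789 V.
V_DS = 0.789 V ≥ V_ov = 0.37 V, confirming saturation.

I_D = 0.100 mA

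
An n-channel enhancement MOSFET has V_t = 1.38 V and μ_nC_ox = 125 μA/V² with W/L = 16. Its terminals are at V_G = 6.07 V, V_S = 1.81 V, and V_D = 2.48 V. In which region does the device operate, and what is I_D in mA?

Triode; I_D = 3.41 mA

V_GS = V_G − V_S = 6.07 − 1.81 = 4.26 V; V_DS = V_D − V_S = 2.48 − 1.81 = 0.67 V.
k_n = μ_nC_ox · (W/L) = 2 mA/V².
V_ov = V_GS − V_t = 4.26 − 1.38 = 2.88 V.
Since V_DS = 0.67 V < V_ov = 2.88 V, the device is in the triode region.
I_D = k_n [V_ov · V_DS − ½ V_DS²] = 2 × [2.88 × 0.67 − 0.5 × 0.67²] = 3.41 mA.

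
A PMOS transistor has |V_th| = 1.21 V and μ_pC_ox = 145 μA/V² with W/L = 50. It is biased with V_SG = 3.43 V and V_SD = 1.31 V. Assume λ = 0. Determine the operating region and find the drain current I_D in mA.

Triode; I_D = 14.9 mA

k_p = μ_pC_ox · (W/L) = 7.25 mA/V².
V_ov = V_SG − |V_th| = 3.43 − 1.21 = 2.22 V.
Since V_SD = 1.31 V < V_ov = 2.22 V, the device is in the triode region.
I_D = k_p [V_ov · V_SD − ½ V_SD²] = 7.25 × [2.22 × 1.31 − 0.5 × 1.31²] = 14.9 mA.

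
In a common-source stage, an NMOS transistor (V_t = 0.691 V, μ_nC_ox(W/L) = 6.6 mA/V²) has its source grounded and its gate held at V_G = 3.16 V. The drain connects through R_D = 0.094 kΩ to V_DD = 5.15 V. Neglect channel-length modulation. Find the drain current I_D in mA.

V_GS = V_G = 3.16 V, so V_ov = 3.16 − 0.691 = 2.47 V.
Assume saturation: I_D = ½ k_n V_ov² = 0.5 × 6.6 × 2.47² = 20.1 mA, giving V_DS = V_DD − I_D R_D = 5.15 − 20.1 × 0.094 = 3.26 V.
V_DS = 3.26 V ≥ V_ov = 2.47 V, confirming saturation.

I_D = 20.1 mA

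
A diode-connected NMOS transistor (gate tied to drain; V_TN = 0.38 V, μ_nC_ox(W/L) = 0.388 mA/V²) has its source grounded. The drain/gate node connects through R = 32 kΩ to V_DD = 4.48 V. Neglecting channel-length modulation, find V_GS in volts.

V_GS = 1.12 V

With gate tied to drain, V_GS = V_DS ≥ V_GS − V_TN, so the device is in saturation.
KCL at the drain: ½ k_n (V_GS − V_TN)² = (V_DD − V_GS)/R.
Let x = V_GS − 0.38. Then 6.21 x² + x − 4.1 = 0, giving x = 0.736 V (positive root), so V_GS = 1.12 V.
I_D = (V_DD − V_GS)/R = (4.48 − 1.12) / 32 = 0.105 mA.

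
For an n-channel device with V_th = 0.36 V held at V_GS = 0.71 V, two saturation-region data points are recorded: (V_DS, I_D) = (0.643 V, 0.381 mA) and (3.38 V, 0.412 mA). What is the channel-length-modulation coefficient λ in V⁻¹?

With V_GS fixed, I_D ∝ (1 + λ V_DS) in saturation, so I_D2/I_D1 = (1 + λ V_DS2)/(1 + λ V_DS1).
0.412/0.381 = 1.081 = (1 + 3.38 λ)/(1 + 0.643 λ).
Solving: λ (I_D1 V_DS2 − I_D2 V_DS1) = I_D2 − I_D1, so λ = (0.412 − 0.381) / (0.381 × 3.38 − 0.412 × 0.643) = 0.031 / 1.02 = 0.0303 V⁻¹.

λ = 0.0303 V⁻¹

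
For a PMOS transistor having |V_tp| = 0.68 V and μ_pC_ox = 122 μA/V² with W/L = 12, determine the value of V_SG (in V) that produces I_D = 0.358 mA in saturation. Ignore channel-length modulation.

k_p = μ_pC_ox · (W/L) = 1.464 mA/V².
In saturation I_D = ½ k_p (V_SG − |V_tp|)², so V_SG − |V_tp| = √(2 I_D / k_p) = √(2 × 0.358 / 1.464) = 0.699 V.
V_SG = 0.68 + 0.699 = 1.38 V.

V_SG = 1.38 V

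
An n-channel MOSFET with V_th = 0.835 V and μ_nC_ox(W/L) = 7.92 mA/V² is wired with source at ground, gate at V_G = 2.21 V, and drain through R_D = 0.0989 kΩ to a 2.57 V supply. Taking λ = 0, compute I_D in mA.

V_GS = V_G = 2.21 V, so V_ov = 2.21 − 0.835 = 1.38 V.
Assume saturation: I_D = ½ k_n V_ov² = 0.5 × 7.92 × 1.38² = 7.49 mA, giving V_DS = V_DD − I_D R_D = 2.57 − 7.49 × 0.0989 = 1.83 V.
V_DS = 1.83 V ≥ V_ov = 1.38 V, confirming saturation.

I_D = 7.49 mA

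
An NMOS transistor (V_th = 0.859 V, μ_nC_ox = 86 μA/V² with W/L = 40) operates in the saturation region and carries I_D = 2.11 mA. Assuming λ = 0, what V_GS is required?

k_n = μ_nC_ox · (W/L) = 3.44 mA/V².
In saturation I_D = ½ k_n (V_GS − V_th)², so V_GS − V_th = √(2 I_D / k_n) = √(2 × 2.11 / 3.44) = 1.11 V.
V_GS = 0.859 + 1.11 = 1.97 V.

V_GS = 1.97 V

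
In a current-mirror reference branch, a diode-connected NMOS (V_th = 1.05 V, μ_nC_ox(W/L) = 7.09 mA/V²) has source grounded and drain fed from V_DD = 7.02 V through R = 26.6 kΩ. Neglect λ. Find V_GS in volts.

With gate tied to drain, V_GS = V_DS ≥ V_GS − V_th, so the device is in saturation.
KCL at the drain: ½ k_n (V_GS − V_th)² = (V_DD − V_GS)/R.
Let x = V_GS − 1.05. Then 94.3 x² + x − 5.97 = 0, giving x = 0.246 V (positive root), so V_GS = 1.3 V.
I_D = (V_DD − V_GS)/R = (7.02 − 1.3) / 26.6 = 0.215 mA.

V_GS = 1.30 V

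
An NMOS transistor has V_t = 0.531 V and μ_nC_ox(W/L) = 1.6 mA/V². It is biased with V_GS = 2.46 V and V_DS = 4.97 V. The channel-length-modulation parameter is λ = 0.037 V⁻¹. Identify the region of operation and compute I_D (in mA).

V_ov = V_GS − V_t = 2.46 − 0.531 = 1.93 V.
Since V_DS = 4.97 V ≥ V_ov = 1.93 V, the device is in saturation.
I_D = ½ k_n V_ov² (1 + λ V_DS) = 0.5 × 1.6 × 1.93² × (1 + 0.037 × 4.97) = 3.52 mA.

Saturation; I_D = 3.52 mA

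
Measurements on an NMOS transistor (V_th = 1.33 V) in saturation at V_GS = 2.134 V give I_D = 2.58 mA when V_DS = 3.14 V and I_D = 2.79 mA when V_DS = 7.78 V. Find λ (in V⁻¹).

λ = 0.0186 V⁻¹

With V_GS fixed, I_D ∝ (1 + λ V_DS) in saturation, so I_D2/I_D1 = (1 + λ V_DS2)/(1 + λ V_DS1).
2.79/2.58 = 1.081 = (1 + 7.78 λ)/(1 + 3.14 λ).
Solving: λ (I_D1 V_DS2 − I_D2 V_DS1) = I_D2 − I_D1, so λ = (2.79 − 2.58) / (2.58 × 7.78 − 2.79 × 3.14) = 0.21 / 11.3 = 0.0186 V⁻¹.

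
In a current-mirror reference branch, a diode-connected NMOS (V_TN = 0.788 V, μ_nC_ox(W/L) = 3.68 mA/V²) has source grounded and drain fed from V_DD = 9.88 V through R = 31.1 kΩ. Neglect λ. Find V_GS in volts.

With gate tied to drain, V_GS = V_DS ≥ V_GS − V_TN, so the device is in saturation.
KCL at the drain: ½ k_n (V_GS − V_TN)² = (V_DD − V_GS)/R.
Let x = V_GS − 0.788. Then 57.2 x² + x − 9.092 = 0, giving x = 0.39 V (positive root), so V_GS = 1.18 V.
I_D = (V_DD − V_GS)/R = (9.88 − 1.18) / 31.1 = 0.28 mA.

V_GS = 1.18 V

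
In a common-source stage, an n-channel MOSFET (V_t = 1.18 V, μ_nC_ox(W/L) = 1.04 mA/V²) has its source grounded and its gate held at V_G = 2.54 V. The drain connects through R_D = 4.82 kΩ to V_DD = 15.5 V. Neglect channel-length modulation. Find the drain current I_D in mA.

V_GS = V_G = 2.54 V, so V_ov = 2.54 − 1.18 = 1.36 V.
Assume saturation: I_D = ½ k_n V_ov² = 0.5 × 1.04 × 1.36² = 0.962 mA, giving V_DS = V_DD − I_D R_D = 15.5 − 0.962 × 4.82 = 10.9 V.
V_DS = 10.9 V ≥ V_ov = 1.36 V, confirming saturation.

I_D = 0.962 mA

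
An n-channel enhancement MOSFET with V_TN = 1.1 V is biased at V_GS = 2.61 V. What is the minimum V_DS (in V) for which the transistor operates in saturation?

V_DS,sat = 1.51 V

The boundary between triode and saturation is V_DS = V_GS − V_TN = V_ov.
V_ov = 2.61 − 1.1 = 1.51 V.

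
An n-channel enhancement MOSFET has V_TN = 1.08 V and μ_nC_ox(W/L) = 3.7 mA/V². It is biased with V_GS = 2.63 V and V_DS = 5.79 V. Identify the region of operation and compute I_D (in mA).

Saturation; I_D = 4.44 mA

V_ov = V_GS − V_TN = 2.63 − 1.08 = 1.55 V.
Since V_DS = 5.79 V ≥ V_ov = 1.55 V, the device is in saturation.
I_D = ½ k_n V_ov² = 0.5 × 3.7 × 1.55² = 4.44 mA.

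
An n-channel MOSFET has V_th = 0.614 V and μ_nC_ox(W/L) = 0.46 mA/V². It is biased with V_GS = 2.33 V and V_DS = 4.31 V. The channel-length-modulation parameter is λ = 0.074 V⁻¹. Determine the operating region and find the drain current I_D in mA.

V_ov = V_GS − V_th = 2.33 − 0.614 = 1.72 V.
Since V_DS = 4.31 V ≥ V_ov = 1.72 V, the device is in saturation.
I_D = ½ k_n V_ov² (1 + λ V_DS) = 0.5 × 0.46 × 1.72² × (1 + 0.074 × 4.31) = 0.893 mA.

Saturation; I_D = 0.893 mA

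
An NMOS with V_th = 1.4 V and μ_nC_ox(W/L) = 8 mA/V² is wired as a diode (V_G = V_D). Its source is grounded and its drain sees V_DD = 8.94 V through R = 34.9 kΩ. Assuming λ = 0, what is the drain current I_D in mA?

I_D = 0.209 mA

With gate tied to drain, V_GS = V_DS ≥ V_GS − V_th, so the device is in saturation.
KCL at the drain: ½ k_n (V_GS − V_th)² = (V_DD − V_GS)/R.
Let x = V_GS − 1.4. Then 140 x² + x − 7.54 = 0, giving x = 0.229 V (positive root), so V_GS = 1.63 V.
I_D = (V_DD − V_GS)/R = (8.94 − 1.63) / 34.9 = 0.209 mA.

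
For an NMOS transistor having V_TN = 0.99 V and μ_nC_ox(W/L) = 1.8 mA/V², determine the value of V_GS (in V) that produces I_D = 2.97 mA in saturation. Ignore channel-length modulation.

V_GS = 2.81 V

In saturation I_D = ½ k_n (V_GS − V_TN)², so V_GS − V_TN = √(2 I_D / k_n) = √(2 × 2.97 / 1.8) = 1.82 V.
V_GS = 0.99 + 1.82 = 2.81 V.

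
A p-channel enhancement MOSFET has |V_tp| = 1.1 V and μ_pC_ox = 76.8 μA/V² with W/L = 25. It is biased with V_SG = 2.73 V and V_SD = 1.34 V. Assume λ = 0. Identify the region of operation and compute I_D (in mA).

k_p = μ_pC_ox · (W/L) = 1.92 mA/V².
V_ov = V_SG − |V_tp| = 2.73 − 1.1 = 1.63 V.
Since V_SD = 1.34 V < V_ov = 1.63 V, the device is in the triode region.
I_D = k_p [V_ov · V_SD − ½ V_SD²] = 1.92 × [1.63 × 1.34 − 0.5 × 1.34²] = 2.47 mA.

Triode; I_D = 2.47 mA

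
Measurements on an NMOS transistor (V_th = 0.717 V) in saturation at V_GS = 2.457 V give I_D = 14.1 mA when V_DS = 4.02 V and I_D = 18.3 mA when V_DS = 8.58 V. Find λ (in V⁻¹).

With V_GS fixed, I_D ∝ (1 + λ V_DS) in saturation, so I_D2/I_D1 = (1 + λ V_DS2)/(1 + λ V_DS1).
18.3/14.1 = 1.298 = (1 + 8.58 λ)/(1 + 4.02 λ).
Solving: λ (I_D1 V_DS2 − I_D2 V_DS1) = I_D2 − I_D1, so λ = (18.3 − 14.1) / (14.1 × 8.58 − 18.3 × 4.02) = 4.2 / 47.4 = 0.0886 V⁻¹.

λ = 0.0886 V⁻¹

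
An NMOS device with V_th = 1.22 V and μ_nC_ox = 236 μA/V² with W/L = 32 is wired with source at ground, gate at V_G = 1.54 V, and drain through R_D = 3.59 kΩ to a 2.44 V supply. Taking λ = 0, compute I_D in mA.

V_GS = V_G = 1.54 V, so V_ov = 1.54 − 1.22 = 0.32 V.
k_n = μ_nC_ox · (W/L) = 7.552 mA/V².
Assume saturation: I_D = ½ k_n V_ov² = 0.5 × 7.552 × 0.32² = 0.387 mA, giving V_DS = V_DD − I_D R_D = 2.44 − 0.387 × 3.59 = 1.05 V.
V_DS = 1.05 V ≥ V_ov = 0.32 V, confirming saturation.

I_D = 0.387 mA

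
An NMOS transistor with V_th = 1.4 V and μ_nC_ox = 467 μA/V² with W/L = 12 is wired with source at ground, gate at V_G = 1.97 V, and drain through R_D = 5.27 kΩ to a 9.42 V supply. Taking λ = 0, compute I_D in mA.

V_GS = V_G = 1.97 V, so V_ov = 1.97 − 1.4 = 0.57 V.
k_n = μ_nC_ox · (W/L) = 5.604 mA/V².
Assume saturation: I_D = ½ k_n V_ov² = 0.5 × 5.604 × 0.57² = 0.91 mA, giving V_DS = V_DD − I_D R_D = 9.42 − 0.91 × 5.27 = 4.62 V.
V_DS = 4.62 V ≥ V_ov = 0.57 V, confirming saturation.

I_D = 0.910 mA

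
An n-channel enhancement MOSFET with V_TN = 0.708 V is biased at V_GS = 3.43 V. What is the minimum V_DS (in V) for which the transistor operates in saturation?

The boundary between triode and saturation is V_DS = V_GS − V_TN = V_ov.
V_ov = 3.43 − 0.708 = 2.72 V.

V_DS,sat = 2.72 V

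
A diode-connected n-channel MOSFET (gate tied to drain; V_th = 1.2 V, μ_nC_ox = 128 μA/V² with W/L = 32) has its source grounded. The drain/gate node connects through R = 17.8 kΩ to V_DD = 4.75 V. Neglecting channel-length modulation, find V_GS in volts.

V_GS = 1.50 V

With gate tied to drain, V_GS = V_DS ≥ V_GS − V_th, so the device is in saturation.
k_n = μ_nC_ox · (W/L) = 4.096 mA/V².
KCL at the drain: ½ k_n (V_GS − V_th)² = (V_DD − V_GS)/R.
Let x = V_GS − 1.2. Then 36.5 x² + x − 3.55 = 0, giving x = 0.299 V (positive root), so V_GS = 1.5 V.
I_D = (V_DD − V_GS)/R = (4.75 − 1.5) / 17.8 = 0.183 mA.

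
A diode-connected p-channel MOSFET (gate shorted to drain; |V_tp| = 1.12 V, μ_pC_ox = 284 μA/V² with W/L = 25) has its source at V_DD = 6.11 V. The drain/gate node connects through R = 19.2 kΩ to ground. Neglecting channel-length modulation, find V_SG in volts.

With gate tied to drain, V_SG = V_SD ≥ V_SG − |V_tp|, so the device is in saturation.
k_p = μ_pC_ox · (W/L) = 7.1 mA/V².
KCL at the drain: ½ k_p (V_SG − |V_tp|)² = (V_DD − V_SG)/R.
Let x = V_SG − 1.12. Then 68.2 x² + x − 4.99 = 0, giving x = 0.263 V (positive root), so V_SG = 1.38 V.
I_D = (V_DD − V_SG)/R = (6.11 − 1.38) / 19.2 = 0.246 mA.

V_SG = 1.38 V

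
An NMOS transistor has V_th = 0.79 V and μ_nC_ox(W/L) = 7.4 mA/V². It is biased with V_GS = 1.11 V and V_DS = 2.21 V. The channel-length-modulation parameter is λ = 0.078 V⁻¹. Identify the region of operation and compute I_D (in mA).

Saturation; I_D = 0.444 mA

V_ov = V_GS − V_th = 1.11 − 0.79 = 0.32 V.
Since V_DS = 2.21 V ≥ V_ov = 0.32 V, the device is in saturation.
I_D = ½ k_n V_ov² (1 + λ V_DS) = 0.5 × 7.4 × 0.32² × (1 + 0.078 × 2.21) = 0.444 mA.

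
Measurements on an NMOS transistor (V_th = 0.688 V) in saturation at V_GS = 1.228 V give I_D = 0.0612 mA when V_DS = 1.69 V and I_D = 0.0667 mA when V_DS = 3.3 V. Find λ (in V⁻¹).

λ = 0.0616 V⁻¹

With V_GS fixed, I_D ∝ (1 + λ V_DS) in saturation, so I_D2/I_D1 = (1 + λ V_DS2)/(1 + λ V_DS1).
0.0667/0.0612 = 1.09 = (1 + 3.3 λ)/(1 + 1.69 λ).
Solving: λ (I_D1 V_DS2 − I_D2 V_DS1) = I_D2 − I_D1, so λ = (0.0667 − 0.0612) / (0.0612 × 3.3 − 0.0667 × 1.69) = 0.0055 / 0.0892 = 0.0616 V⁻¹.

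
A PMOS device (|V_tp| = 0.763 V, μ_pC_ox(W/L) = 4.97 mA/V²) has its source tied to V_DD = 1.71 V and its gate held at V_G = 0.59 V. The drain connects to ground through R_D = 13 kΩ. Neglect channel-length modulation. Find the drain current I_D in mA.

I_D = 0.125 mA

V_SG = V_DD − V_G = 1.71 − 0.59 = 1.12 V, so V_ov = 1.12 − 0.763 = 0.357 V.
Assume saturation: I_D = ½ k_p V_ov² = 0.5 × 4.97 × 0.357² = 0.317 mA, giving V_SD = V_DD − I_D R_D = 1.71 − 0.317 × 13 = -2.41 V.
But -2.41 V < V_ov = 0.357 V, so the device is actually in triode.
In triode I_D = k_p[V_ov V_SD − ½ V_SD²] and I_D = (V_DD − V_SD)/R_D. Equating: 32.3 V_SD² − 24.07 V_SD + 1.71 = 0, giving V_SD = 0.0796 V (the root below V_ov).
I_D = (1.71 − 0.0796) / 13 = 0.125 mA.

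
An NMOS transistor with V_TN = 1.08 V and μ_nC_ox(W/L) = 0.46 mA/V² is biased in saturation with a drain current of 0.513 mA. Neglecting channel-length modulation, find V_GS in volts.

V_GS = 2.57 V

In saturation I_D = ½ k_n (V_GS − V_TN)², so V_GS − V_TN = √(2 I_D / k_n) = √(2 × 0.513 / 0.46) = 1.49 V.
V_GS = 1.08 + 1.49 = 2.57 V.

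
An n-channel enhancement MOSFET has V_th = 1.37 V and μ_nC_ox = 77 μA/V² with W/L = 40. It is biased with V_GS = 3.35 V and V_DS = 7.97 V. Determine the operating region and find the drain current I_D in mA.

Saturation; I_D = 6.04 mA

k_n = μ_nC_ox · (W/L) = 3.08 mA/V².
V_ov = V_GS − V_th = 3.35 − 1.37 = 1.98 V.
Since V_DS = 7.97 V ≥ V_ov = 1.98 V, the device is in saturation.
I_D = ½ k_n V_ov² = 0.5 × 3.08 × 1.98² = 6.04 mA.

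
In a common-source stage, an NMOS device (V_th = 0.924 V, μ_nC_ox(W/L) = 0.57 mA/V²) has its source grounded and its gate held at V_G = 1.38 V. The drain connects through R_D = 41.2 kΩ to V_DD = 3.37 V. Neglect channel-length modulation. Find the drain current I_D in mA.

I_D = 0.0593 mA

V_GS = V_G = 1.38 V, so V_ov = 1.38 − 0.924 = 0.456 V.
Assume saturation: I_D = ½ k_n V_ov² = 0.5 × 0.57 × 0.456² = 0.0593 mA, giving V_DS = V_DD − I_D R_D = 3.37 − 0.0593 × 41.2 = 0.928 V.
V_DS = 0.928 V ≥ V_ov = 0.456 V, confirming saturation.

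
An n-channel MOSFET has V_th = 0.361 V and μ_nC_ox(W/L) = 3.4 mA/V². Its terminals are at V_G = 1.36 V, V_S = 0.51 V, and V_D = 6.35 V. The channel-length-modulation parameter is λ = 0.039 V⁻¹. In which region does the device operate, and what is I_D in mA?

Saturation; I_D = 0.499 mA

V_GS = V_G − V_S = 1.36 − 0.51 = 0.85 V; V_DS = V_D − V_S = 6.35 − 0.51 = 5.84 V.
V_ov = V_GS − V_th = 0.85 − 0.361 = 0.489 V.
Since V_DS = 5.84 V ≥ V_ov = 0.489 V, the device is in saturation.
I_D = ½ k_n V_ov² (1 + λ V_DS) = 0.5 × 3.4 × 0.489² × (1 + 0.039 × 5.84) = 0.499 mA.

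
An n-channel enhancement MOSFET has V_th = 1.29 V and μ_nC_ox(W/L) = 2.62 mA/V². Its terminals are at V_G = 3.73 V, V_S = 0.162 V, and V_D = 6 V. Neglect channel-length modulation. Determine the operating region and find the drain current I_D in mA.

Saturation; I_D = 6.80 mA

V_GS = V_G − V_S = 3.73 − 0.162 = 3.57 V; V_DS = V_D − V_S = 6 − 0.162 = 5.84 V.
V_ov = V_GS − V_th = 3.57 − 1.29 = 2.28 V.
Since V_DS = 5.84 V ≥ V_ov = 2.28 V, the device is in saturation.
I_D = ½ k_n V_ov² = 0.5 × 2.62 × 2.28² = 6.8 mA.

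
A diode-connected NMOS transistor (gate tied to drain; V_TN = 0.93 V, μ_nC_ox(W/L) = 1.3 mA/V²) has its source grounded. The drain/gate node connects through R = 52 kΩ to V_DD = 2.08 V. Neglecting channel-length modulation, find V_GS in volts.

V_GS = 1.10 V

With gate tied to drain, V_GS = V_DS ≥ V_GS − V_TN, so the device is in saturation.
KCL at the drain: ½ k_n (V_GS − V_TN)² = (V_DD − V_GS)/R.
Let x = V_GS − 0.93. Then 33.8 x² + x − 1.15 = 0, giving x = 0.17 V (positive root), so V_GS = 1.1 V.
I_D = (V_DD − V_GS)/R = (2.08 − 1.1) / 52 = 0.0188 mA.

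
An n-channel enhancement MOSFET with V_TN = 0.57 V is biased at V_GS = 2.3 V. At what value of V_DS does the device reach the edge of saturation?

The boundary between triode and saturation is V_DS = V_GS − V_TN = V_ov.
V_ov = 2.3 − 0.57 = 1.73 V.

V_DS,sat = 1.73 V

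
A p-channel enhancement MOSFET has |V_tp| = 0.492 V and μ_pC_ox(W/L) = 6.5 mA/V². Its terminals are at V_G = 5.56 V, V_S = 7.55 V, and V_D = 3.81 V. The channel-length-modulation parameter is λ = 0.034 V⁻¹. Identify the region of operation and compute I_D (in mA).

Saturation; I_D = 8.22 mA

V_SG = V_S − V_G = 7.55 − 5.56 = 1.99 V; V_SD = V_S − V_D = 7.55 − 3.81 = 3.74 V.
V_ov = V_SG − |V_tp| = 1.99 − 0.492 = 1.5 V.
Since V_SD = 3.74 V ≥ V_ov = 1.5 V, the device is in saturation.
I_D = ½ k_p V_ov² (1 + λ V_SD) = 0.5 × 6.5 × 1.5² × (1 + 0.034 × 3.74) = 8.22 mA.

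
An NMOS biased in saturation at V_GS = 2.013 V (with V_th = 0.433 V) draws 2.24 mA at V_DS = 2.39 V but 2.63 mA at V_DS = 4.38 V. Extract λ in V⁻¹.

λ = 0.111 V⁻¹

With V_GS fixed, I_D ∝ (1 + λ V_DS) in saturation, so I_D2/I_D1 = (1 + λ V_DS2)/(1 + λ V_DS1).
2.63/2.24 = 1.174 = (1 + 4.38 λ)/(1 + 2.39 λ).
Solving: λ (I_D1 V_DS2 − I_D2 V_DS1) = I_D2 − I_D1, so λ = (2.63 − 2.24) / (2.24 × 4.38 − 2.63 × 2.39) = 0.39 / 3.53 = 0.111 V⁻¹.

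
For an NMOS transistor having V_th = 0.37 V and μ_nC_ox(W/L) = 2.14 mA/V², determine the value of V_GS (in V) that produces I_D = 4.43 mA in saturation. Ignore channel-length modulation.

In saturation I_D = ½ k_n (V_GS − V_th)², so V_GS − V_th = √(2 I_D / k_n) = √(2 × 4.43 / 2.14) = 2.03 V.
V_GS = 0.37 + 2.03 = 2.4 V.

V_GS = 2.40 V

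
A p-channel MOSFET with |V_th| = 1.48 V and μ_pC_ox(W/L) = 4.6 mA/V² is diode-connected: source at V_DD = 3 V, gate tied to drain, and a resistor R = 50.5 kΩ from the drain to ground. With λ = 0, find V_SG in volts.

With gate tied to drain, V_SG = V_SD ≥ V_SG − |V_th|, so the device is in saturation.
KCL at the drain: ½ k_p (V_SG − |V_th|)² = (V_DD − V_SG)/R.
Let x = V_SG − 1.48. Then 116 x² + x − 1.52 = 0, giving x = 0.11 V (positive root), so V_SG = 1.59 V.
I_D = (V_DD − V_SG)/R = (3 − 1.59) / 50.5 = 0.0279 mA.

V_SG = 1.59 V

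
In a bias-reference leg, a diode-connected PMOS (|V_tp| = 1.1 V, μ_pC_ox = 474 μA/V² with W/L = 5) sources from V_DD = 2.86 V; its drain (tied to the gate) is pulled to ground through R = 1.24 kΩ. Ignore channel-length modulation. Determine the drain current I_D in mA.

With gate tied to drain, V_SG = V_SD ≥ V_SG − |V_tp|, so the device is in saturation.
k_p = μ_pC_ox · (W/L) = 2.37 mA/V².
KCL at the drain: ½ k_p (V_SG − |V_tp|)² = (V_DD − V_SG)/R.
Let x = V_SG − 1.1. Then 1.47 x² + x − 1.76 = 0, giving x = 0.806 V (positive root), so V_SG = 1.91 V.
I_D = (V_DD − V_SG)/R = (2.86 − 1.91) / 1.24 = 0.769 mA.

I_D = 0.769 mA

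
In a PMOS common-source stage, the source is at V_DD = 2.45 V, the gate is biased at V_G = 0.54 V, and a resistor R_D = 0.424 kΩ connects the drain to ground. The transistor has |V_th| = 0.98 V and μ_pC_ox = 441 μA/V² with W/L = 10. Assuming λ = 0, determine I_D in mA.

I_D = 1.91 mA

V_SG = V_DD − V_G = 2.45 − 0.54 = 1.91 V, so V_ov = 1.91 − 0.98 = 0.93 V.
k_p = μ_pC_ox · (W/L) = 4.41 mA/V².
Assume saturation: I_D = ½ k_p V_ov² = 0.5 × 4.41 × 0.93² = 1.91 mA, giving V_SD = V_DD − I_D R_D = 2.45 − 1.91 × 0.424 = 1.64 V.
V_SD = 1.64 V ≥ V_ov = 0.93 V, confirming saturation.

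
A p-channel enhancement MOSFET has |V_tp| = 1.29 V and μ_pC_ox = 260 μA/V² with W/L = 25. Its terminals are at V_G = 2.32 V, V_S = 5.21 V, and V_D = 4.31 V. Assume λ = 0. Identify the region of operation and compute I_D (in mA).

Triode; I_D = 6.73 mA

V_SG = V_S − V_G = 5.21 − 2.32 = 2.89 V; V_SD = V_S − V_D = 5.21 − 4.31 = 0.9 V.
k_p = μ_pC_ox · (W/L) = 6.5 mA/V².
V_ov = V_SG − |V_tp| = 2.89 − 1.29 = 1.6 V.
Since V_SD = 0.9 V < V_ov = 1.6 V, the device is in the triode region.
I_D = k_p [V_ov · V_SD − ½ V_SD²] = 6.5 × [1.6 × 0.9 − 0.5 × 0.9²] = 6.73 mA.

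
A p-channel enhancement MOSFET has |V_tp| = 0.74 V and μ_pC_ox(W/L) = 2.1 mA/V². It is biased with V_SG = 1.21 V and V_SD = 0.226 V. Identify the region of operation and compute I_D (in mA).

V_ov = V_SG − |V_tp| = 1.21 − 0.74 = 0.47 V.
Since V_SD = 0.226 V < V_ov = 0.47 V, the device is in the triode region.
I_D = k_p [V_ov · V_SD − ½ V_SD²] = 2.1 × [0.47 × 0.226 − 0.5 × 0.226²] = 0.169 mA.

Triode; I_D = 0.169 mA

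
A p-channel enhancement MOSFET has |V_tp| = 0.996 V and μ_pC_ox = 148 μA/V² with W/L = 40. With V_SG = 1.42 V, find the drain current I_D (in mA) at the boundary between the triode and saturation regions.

At the boundary V_SD = V_ov = V_SG − |V_tp| = 1.42 − 0.996 = 0.424 V.
k_p = μ_pC_ox · (W/L) = 5.92 mA/V².
I_D = ½ k_p V_ov² = 0.5 × 5.92 × 0.424² = 0.532 mA.

I_D = 0.532 mA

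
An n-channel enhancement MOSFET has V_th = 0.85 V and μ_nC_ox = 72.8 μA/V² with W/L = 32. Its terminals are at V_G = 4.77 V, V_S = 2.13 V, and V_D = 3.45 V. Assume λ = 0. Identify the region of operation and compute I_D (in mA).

Triode; I_D = 3.47 mA

V_GS = V_G − V_S = 4.77 − 2.13 = 2.64 V; V_DS = V_D − V_S = 3.45 − 2.13 = 1.32 V.
k_n = μ_nC_ox · (W/L) = 2.33 mA/V².
V_ov = V_GS − V_th = 2.64 − 0.85 = 1.79 V.
Since V_DS = 1.32 V < V_ov = 1.79 V, the device is in the triode region.
I_D = k_n [V_ov · V_DS − ½ V_DS²] = 2.33 × [1.79 × 1.32 − 0.5 × 1.32²] = 3.47 mA.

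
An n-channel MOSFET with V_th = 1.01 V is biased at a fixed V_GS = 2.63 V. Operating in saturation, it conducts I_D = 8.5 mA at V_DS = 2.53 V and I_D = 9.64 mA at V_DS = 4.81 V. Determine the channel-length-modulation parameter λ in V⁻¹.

With V_GS fixed, I_D ∝ (1 + λ V_DS) in saturation, so I_D2/I_D1 = (1 + λ V_DS2)/(1 + λ V_DS1).
9.64/8.5 = 1.134 = (1 + 4.81 λ)/(1 + 2.53 λ).
Solving: λ (I_D1 V_DS2 − I_D2 V_DS1) = I_D2 − I_D1, so λ = (9.64 − 8.5) / (8.5 × 4.81 − 9.64 × 2.53) = 1.14 / 16.5 = 0.0691 V⁻¹.

λ = 0.0691 V⁻¹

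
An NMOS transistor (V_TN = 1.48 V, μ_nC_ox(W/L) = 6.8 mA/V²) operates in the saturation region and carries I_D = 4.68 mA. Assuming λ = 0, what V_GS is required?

V_GS = 2.65 V

In saturation I_D = ½ k_n (V_GS − V_TN)², so V_GS − V_TN = √(2 I_D / k_n) = √(2 × 4.68 / 6.8) = 1.17 V.
V_GS = 1.48 + 1.17 = 2.65 V.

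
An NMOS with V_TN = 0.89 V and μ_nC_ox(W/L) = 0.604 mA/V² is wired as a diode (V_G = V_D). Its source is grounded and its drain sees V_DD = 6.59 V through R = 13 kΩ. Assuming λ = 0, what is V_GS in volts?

V_GS = 1.97 V

With gate tied to drain, V_GS = V_DS ≥ V_GS − V_TN, so the device is in saturation.
KCL at the drain: ½ k_n (V_GS − V_TN)² = (V_DD − V_GS)/R.
Let x = V_GS − 0.89. Then 3.93 x² + x − 5.7 = 0, giving x = 1.08 V (positive root), so V_GS = 1.97 V.
I_D = (V_DD − V_GS)/R = (6.59 − 1.97) / 13 = 0.355 mA.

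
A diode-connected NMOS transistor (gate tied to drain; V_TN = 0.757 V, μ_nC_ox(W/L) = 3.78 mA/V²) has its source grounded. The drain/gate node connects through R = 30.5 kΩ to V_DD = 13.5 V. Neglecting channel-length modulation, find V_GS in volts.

With gate tied to drain, V_GS = V_DS ≥ V_GS − V_TN, so the device is in saturation.
KCL at the drain: ½ k_n (V_GS − V_TN)² = (V_DD − V_GS)/R.
Let x = V_GS − 0.757. Then 57.6 x² + x − 12.74 = 0, giving x = 0.462 V (positive root), so V_GS = 1.22 V.
I_D = (V_DD − V_GS)/R = (13.5 − 1.22) / 30.5 = 0.403 mA.

V_GS = 1.22 V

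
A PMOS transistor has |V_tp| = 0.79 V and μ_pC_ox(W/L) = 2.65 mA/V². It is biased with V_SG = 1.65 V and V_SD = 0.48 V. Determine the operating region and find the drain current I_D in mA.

V_ov = V_SG − |V_tp| = 1.65 − 0.79 = 0.86 V.
Since V_SD = 0.48 V < V_ov = 0.86 V, the device is in the triode region.
I_D = k_p [V_ov · V_SD − ½ V_SD²] = 2.65 × [0.86 × 0.48 − 0.5 × 0.48²] = 0.789 mA.

Triode; I_D = 0.789 mA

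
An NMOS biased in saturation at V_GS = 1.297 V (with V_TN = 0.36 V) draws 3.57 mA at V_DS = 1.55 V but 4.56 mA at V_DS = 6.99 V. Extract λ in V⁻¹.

λ = 0.0553 V⁻¹

With V_GS fixed, I_D ∝ (1 + λ V_DS) in saturation, so I_D2/I_D1 = (1 + λ V_DS2)/(1 + λ V_DS1).
4.56/3.57 = 1.277 = (1 + 6.99 λ)/(1 + 1.55 λ).
Solving: λ (I_D1 V_DS2 − I_D2 V_DS1) = I_D2 − I_D1, so λ = (4.56 − 3.57) / (3.57 × 6.99 − 4.56 × 1.55) = 0.99 / 17.9 = 0.0553 V⁻¹.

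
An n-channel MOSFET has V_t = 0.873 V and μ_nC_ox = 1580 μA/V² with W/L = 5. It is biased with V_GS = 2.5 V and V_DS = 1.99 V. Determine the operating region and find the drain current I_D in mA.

k_n = μ_nC_ox · (W/L) = 7.9 mA/V².
V_ov = V_GS − V_t = 2.5 − 0.873 = 1.63 V.
Since V_DS = 1.99 V ≥ V_ov = 1.63 V, the device is in saturation.
I_D = ½ k_n V_ov² = 0.5 × 7.9 × 1.63² = 10.5 mA.

Saturation; I_D = 10.5 mA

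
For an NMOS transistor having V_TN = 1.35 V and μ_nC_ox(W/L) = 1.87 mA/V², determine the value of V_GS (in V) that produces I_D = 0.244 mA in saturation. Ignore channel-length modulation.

V_GS = 1.86 V

In saturation I_D = ½ k_n (V_GS − V_TN)², so V_GS − V_TN = √(2 I_D / k_n) = √(2 × 0.244 / 1.87) = 0.511 V.
V_GS = 1.35 + 0.511 = 1.86 V.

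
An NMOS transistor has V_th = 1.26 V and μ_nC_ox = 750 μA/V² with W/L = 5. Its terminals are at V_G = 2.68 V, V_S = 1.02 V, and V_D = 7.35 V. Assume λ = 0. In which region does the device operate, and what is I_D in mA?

V_GS = V_G − V_S = 2.68 − 1.02 = 1.66 V; V_DS = V_D − V_S = 7.35 − 1.02 = 6.33 V.
k_n = μ_nC_ox · (W/L) = 3.75 mA/V².
V_ov = V_GS − V_th = 1.66 − 1.26 = 0.4 V.
Since V_DS = 6.33 V ≥ V_ov = 0.4 V, the device is in saturation.
I_D = ½ k_n V_ov² = 0.5 × 3.75 × 0.4² = 0.3 mA.

Saturation; I_D = 0.300 mA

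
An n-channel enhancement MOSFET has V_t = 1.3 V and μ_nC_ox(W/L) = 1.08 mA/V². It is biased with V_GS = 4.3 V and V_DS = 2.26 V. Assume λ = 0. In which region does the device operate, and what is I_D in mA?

V_ov = V_GS − V_t = 4.3 − 1.3 = 3 V.
Since V_DS = 2.26 V < V_ov = 3 V, the device is in the triode region.
I_D = k_n [V_ov · V_DS − ½ V_DS²] = 1.08 × [3 × 2.26 − 0.5 × 2.26²] = 4.56 mA.

Triode; I_D = 4.56 mA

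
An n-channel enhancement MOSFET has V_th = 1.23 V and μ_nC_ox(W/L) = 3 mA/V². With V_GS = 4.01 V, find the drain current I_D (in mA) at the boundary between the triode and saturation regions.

I_D = 11.6 mA

At the boundary V_DS = V_ov = V_GS − V_th = 4.01 − 1.23 = 2.78 V.
I_D = ½ k_n V_ov² = 0.5 × 3 × 2.78² = 11.6 mA.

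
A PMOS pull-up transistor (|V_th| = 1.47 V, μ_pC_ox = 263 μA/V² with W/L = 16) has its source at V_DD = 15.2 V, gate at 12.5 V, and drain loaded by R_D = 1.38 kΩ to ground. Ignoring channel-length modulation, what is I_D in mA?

I_D = 3.18 mA

V_SG = V_DD − V_G = 15.2 − 12.5 = 2.7 V, so V_ov = 2.7 − 1.47 = 1.23 V.
k_p = μ_pC_ox · (W/L) = 4.208 mA/V².
Assume saturation: I_D = ½ k_p V_ov² = 0.5 × 4.208 × 1.23² = 3.18 mA, giving V_SD = V_DD − I_D R_D = 15.2 − 3.18 × 1.38 = 10.8 V.
V_SD = 10.8 V ≥ V_ov = 1.23 V, confirming saturation.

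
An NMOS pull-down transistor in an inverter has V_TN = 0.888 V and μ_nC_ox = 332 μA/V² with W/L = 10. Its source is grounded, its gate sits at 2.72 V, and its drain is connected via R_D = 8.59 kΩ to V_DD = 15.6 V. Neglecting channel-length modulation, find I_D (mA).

V_GS = V_G = 2.72 V, so V_ov = 2.72 − 0.888 = 1.83 V.
k_n = μ_nC_ox · (W/L) = 3.32 mA/V².
Assume saturation: I_D = ½ k_n V_ov² = 0.5 × 3.32 × 1.83² = 5.57 mA, giving V_DS = V_DD − I_D R_D = 15.6 − 5.57 × 8.59 = -32.3 V.
But -32.3 V < V_ov = 1.83 V, so the device is actually in triode.
In triode I_D = k_n[V_ov V_DS − ½ V_DS²] and I_D = (V_DD − V_DS)/R_D. Equating: 14.3 V_DS² − 53.25 V_DS + 15.6 = 0, giving V_DS = 0.32 V (the root below V_ov).
I_D = (15.6 − 0.32) / 8.59 = 1.78 mA.

I_D = 1.78 mA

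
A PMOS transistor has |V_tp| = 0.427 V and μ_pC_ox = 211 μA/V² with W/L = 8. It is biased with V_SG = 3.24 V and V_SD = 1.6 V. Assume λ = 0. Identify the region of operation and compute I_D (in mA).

Triode; I_D = 5.44 mA

k_p = μ_pC_ox · (W/L) = 1.688 mA/V².
V_ov = V_SG − |V_tp| = 3.24 − 0.427 = 2.81 V.
Since V_SD = 1.6 V < V_ov = 2.81 V, the device is in the triode region.
I_D = k_p [V_ov · V_SD − ½ V_SD²] = 1.688 × [2.81 × 1.6 − 0.5 × 1.6²] = 5.44 mA.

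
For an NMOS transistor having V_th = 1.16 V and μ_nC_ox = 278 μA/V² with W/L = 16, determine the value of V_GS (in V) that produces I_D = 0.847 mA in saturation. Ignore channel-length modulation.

V_GS = 1.78 V

k_n = μ_nC_ox · (W/L) = 4.448 mA/V².
In saturation I_D = ½ k_n (V_GS − V_th)², so V_GS − V_th = √(2 I_D / k_n) = √(2 × 0.847 / 4.448) = 0.617 V.
V_GS = 1.16 + 0.617 = 1.78 V.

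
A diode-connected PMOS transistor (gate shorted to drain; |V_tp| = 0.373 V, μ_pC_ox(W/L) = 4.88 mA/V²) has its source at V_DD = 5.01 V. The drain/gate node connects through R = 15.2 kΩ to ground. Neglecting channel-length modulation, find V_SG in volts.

With gate tied to drain, V_SG = V_SD ≥ V_SG − |V_tp|, so the device is in saturation.
KCL at the drain: ½ k_p (V_SG − |V_tp|)² = (V_DD − V_SG)/R.
Let x = V_SG − 0.373. Then 37.1 x² + x − 4.637 = 0, giving x = 0.34 V (positive root), so V_SG = 0.713 V.
I_D = (V_DD − V_SG)/R = (5.01 − 0.713) / 15.2 = 0.283 mA.

V_SG = 0.713 V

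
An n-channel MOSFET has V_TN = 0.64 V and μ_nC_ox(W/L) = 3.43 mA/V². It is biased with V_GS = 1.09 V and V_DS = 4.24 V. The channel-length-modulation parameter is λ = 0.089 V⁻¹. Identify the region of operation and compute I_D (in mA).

V_ov = V_GS − V_TN = 1.09 − 0.64 = 0.45 V.
Since V_DS = 4.24 V ≥ V_ov = 0.45 V, the device is in saturation.
I_D = ½ k_n V_ov² (1 + λ V_DS) = 0.5 × 3.43 × 0.45² × (1 + 0.089 × 4.24) = 0.478 mA.

Saturation; I_D = 0.478 mA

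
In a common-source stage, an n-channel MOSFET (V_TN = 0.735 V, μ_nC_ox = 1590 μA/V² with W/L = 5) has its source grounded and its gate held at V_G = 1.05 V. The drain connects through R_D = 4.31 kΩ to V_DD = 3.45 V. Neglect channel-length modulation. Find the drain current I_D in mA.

V_GS = V_G = 1.05 V, so V_ov = 1.05 − 0.735 = 0.315 V.
k_n = μ_nC_ox · (W/L) = 7.95 mA/V².
Assume saturation: I_D = ½ k_n V_ov² = 0.5 × 7.95 × 0.315² = 0.394 mA, giving V_DS = V_DD − I_D R_D = 3.45 − 0.394 × 4.31 = 1.75 V.
V_DS = 1.75 V ≥ V_ov = 0.315 V, confirming saturation.

I_D = 0.394 mA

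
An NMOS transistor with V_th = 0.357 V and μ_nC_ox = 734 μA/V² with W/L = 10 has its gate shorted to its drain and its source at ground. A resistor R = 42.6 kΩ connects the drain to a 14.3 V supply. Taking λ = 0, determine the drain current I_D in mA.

With gate tied to drain, V_GS = V_DS ≥ V_GS − V_th, so the device is in saturation.
k_n = μ_nC_ox · (W/L) = 7.34 mA/V².
KCL at the drain: ½ k_n (V_GS − V_th)² = (V_DD − V_GS)/R.
Let x = V_GS − 0.357. Then 156 x² + x − 13.94 = 0, giving x = 0.295 V (positive root), so V_GS = 0.652 V.
I_D = (V_DD − V_GS)/R = (14.3 − 0.652) / 42.6 = 0.32 mA.

I_D = 0.320 mA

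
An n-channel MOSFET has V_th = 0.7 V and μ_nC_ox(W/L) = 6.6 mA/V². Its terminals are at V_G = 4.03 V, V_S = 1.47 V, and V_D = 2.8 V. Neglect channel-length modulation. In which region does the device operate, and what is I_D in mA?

Triode; I_D = 10.5 mA

V_GS = V_G − V_S = 4.03 − 1.47 = 2.56 V; V_DS = V_D − V_S = 2.8 − 1.47 = 1.33 V.
V_ov = V_GS − V_th = 2.56 − 0.7 = 1.86 V.
Since V_DS = 1.33 V < V_ov = 1.86 V, the device is in the triode region.
I_D = k_n [V_ov · V_DS − ½ V_DS²] = 6.6 × [1.86 × 1.33 − 0.5 × 1.33²] = 10.5 mA.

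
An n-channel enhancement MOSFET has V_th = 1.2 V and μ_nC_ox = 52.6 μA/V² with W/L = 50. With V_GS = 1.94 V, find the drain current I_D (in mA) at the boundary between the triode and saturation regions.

I_D = 0.720 mA

At the boundary V_DS = V_ov = V_GS − V_th = 1.94 − 1.2 = 0.74 V.
k_n = μ_nC_ox · (W/L) = 2.63 mA/V².
I_D = ½ k_n V_ov² = 0.5 × 2.63 × 0.74² = 0.72 mA.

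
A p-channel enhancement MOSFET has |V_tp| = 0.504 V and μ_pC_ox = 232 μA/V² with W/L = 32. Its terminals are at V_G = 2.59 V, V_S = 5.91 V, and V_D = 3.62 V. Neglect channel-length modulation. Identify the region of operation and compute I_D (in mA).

Triode; I_D = 28.4 mA

V_SG = V_S − V_G = 5.91 − 2.59 = 3.32 V; V_SD = V_S − V_D = 5.91 − 3.62 = 2.29 V.
k_p = μ_pC_ox · (W/L) = 7.424 mA/V².
V_ov = V_SG − |V_tp| = 3.32 − 0.504 = 2.82 V.
Since V_SD = 2.29 V < V_ov = 2.82 V, the device is in the triode region.
I_D = k_p [V_ov · V_SD − ½ V_SD²] = 7.424 × [2.82 × 2.29 − 0.5 × 2.29²] = 28.4 mA.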